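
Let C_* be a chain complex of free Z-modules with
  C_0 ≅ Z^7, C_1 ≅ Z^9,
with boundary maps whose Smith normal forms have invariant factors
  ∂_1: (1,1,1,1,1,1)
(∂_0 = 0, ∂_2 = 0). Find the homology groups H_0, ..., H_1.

H_0 ≅ Z,  H_1 ≅ Z^3.

H_0: b_0 = 7 − 0 − 6 = 1; torsion from ∂_1 factors > 1: none. So H_0 ≅ Z.
H_1: b_1 = 9 − 6 − 0 = 3; torsion from ∂_2 factors > 1: none. So H_1 ≅ Z^3.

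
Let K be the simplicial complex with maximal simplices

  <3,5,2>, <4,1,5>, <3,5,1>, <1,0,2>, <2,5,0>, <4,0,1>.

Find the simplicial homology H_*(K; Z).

Order the vertices as 0 < 1 < 2 < 3 < 4 < 5. Listing each simplex with vertices in this order, K has dimension 2 with simplices:

  0-simplices (6): [0], [1], [2], [3], [4], [5]
  1-simplices (12): [0,1], [0,2], [0,4], [0,5], [1,2], [1,3], [1,4], [1,5], [2,3], [2,5], [3,5], [4,5]
  2-simplices (6): [0,1,2], [0,1,4], [0,2,5], [1,3,5], [1,4,5], [2,3,5]

Hence C_0 ≅ Z^6, C_1 ≅ Z^12, C_2 ≅ Z^6.

Boundary ∂_1: C_1 → C_0 is given by ∂[p,q] = [q] − [p].
This gives a 6×12 integer matrix of rank 5; reducing to Smith normal form yields diagonal entries (1,1,1,1,1).

Boundary ∂_2: C_2 → C_1 sends each 2-simplex [p,q,r] to [q,r] − [p,r] + [p,q]. For instance
  ∂[2,3,5] = [3,5] − [2,5] + [2,3],
  ∂[1,4,5] = [4,5] − [1,5] + [1,4].
The 12×6 boundary matrix has rank 6 and Smith normal form diag(1,1,1,1,1,1).

Computing H_k = (kernel of ∂_k) / (image of ∂_{k+1}):

  H_0: rank C_0 − rank ∂_1 = 6 − 5 = 1, and the invariant factors of ∂_1 are all 1, so H_0 = Z.
  H_1: rank ker ∂_1 − rank ∂_2 = (12 − 5) − 6 = 1, and the invariant factors of ∂_2 are all 1, so H_1 = Z.
  H_2: rank ker ∂_2 − rank ∂_3 = (6 − 6) − 0 = 0, and there is no ∂_3, so H_2 = 0.

H_0 ≅ Z,  H_1 ≅ Z,  H_2 = 0.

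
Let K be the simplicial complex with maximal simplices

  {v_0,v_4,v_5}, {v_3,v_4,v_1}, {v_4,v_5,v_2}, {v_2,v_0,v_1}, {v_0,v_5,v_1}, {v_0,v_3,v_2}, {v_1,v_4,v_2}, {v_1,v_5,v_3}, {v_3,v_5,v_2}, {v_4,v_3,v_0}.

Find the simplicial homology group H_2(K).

H_2 = 0.

We work with the vertex ordering v_0 < v_1 < v_2 < v_3 < v_4 < v_5. The simplices of K, each written with vertices in increasing order, are:

  0-simplices (6): [v_0], [v_1], [v_2], [v_3], [v_4], [v_5]
  1-simplices (15): (15 of them)
  2-simplices (10): [v_0,v_1,v_2], [v_0,v_1,v_5], [v_0,v_2,v_3], [v_0,v_3,v_4], [v_0,v_4,v_5], [v_1,v_2,v_4], [v_1,v_3,v_4], [v_1,v_3,v_5], [v_2,v_3,v_5], [v_2,v_4,v_5]

giving chain groups C_0 ≅ Z^6, C_1 ≅ Z^15, C_2 ≅ Z^10.

The boundary map ∂_1: C_1 → C_0 maps an edge to its endpoints' difference, ∂[p,q] = q − p. For instance
  ∂[v_0,v_4] = [v_4] − [v_0].
The resulting 6×15 matrix has rank 5, and its Smith normal form has invariant factors (1,1,1,1,1).

Boundary ∂_2: C_2 → C_1 acts by ∂[p,q,r] = [q,r] − [p,r] + [p,q]. For instance
  ∂[v_0,v_2,v_3] = [v_2,v_3] − [v_0,v_3] + [v_0,v_2],
  ∂[v_1,v_3,v_5] = [v_3,v_5] − [v_1,v_5] + [v_1,v_3].
This gives a 15×10 integer matrix of rank 10; reducing to Smith normal form yields diagonal entries (1,1,1,1,1,1,1,1,1,2).

From H_k ≅ ker(∂_k) / im(∂_{k+1}) we obtain:

  H_2: rank ker ∂_2 − rank ∂_3 = (10 − 10) − 0 = 0, and there is no ∂_3, so H_2 ≅ 0.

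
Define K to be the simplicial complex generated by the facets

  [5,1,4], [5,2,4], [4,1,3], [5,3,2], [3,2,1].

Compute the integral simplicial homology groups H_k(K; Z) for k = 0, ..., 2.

We work with the vertex ordering 1 < 2 < 3 < 4 < 5. The simplices of K, each written with vertices in increasing order, are:

  0-simplices (5): [1], [2], [3], [4], [5]
  1-simplices (10): [1,2], [1,3], [1,4], [1,5], [2,3], [2,4], [2,5], [3,4], [3,5], [4,5]
  2-simplices (5): [1,2,3], [1,3,4], [1,4,5], [2,3,5], [2,4,5]

Hence C_0 ≅ Z^5, C_1 ≅ Z^10, C_2 ≅ Z^5.

Boundary ∂_1: C_1 → C_0 maps an edge to its endpoints' difference, ∂[p,q] = q − p. For instance
  ∂[1,3] = [3] − [1].
The resulting 5×10 matrix has rank 4, and its Smith normal form has invariant factors (1,1,1,1).

The boundary map ∂_2: C_2 → C_1 sends each 2-simplex [p,q,r] to [q,r] − [p,r] + [p,q]. For instance
  ∂[1,4,5] = [4,5] − [1,5] + [1,4],
  ∂[2,4,5] = [4,5] − [2,5] + [2,4].
This gives a 10×5 integer matrix of rank 5; reducing to Smith normal form yields diagonal entries (1,1,1,1,1).

From H_k ≅ ker(∂_k) / im(∂_{k+1}) we obtain:

  H_0: rank C_0 − rank ∂_1 = 5 − 4 = 1, and the invariant factors of ∂_1 are all 1, so H_0 = Z.
  H_1: rank ker ∂_1 − rank ∂_2 = (10 − 4) − 5 = 1, and the invariant factors of ∂_2 are all 1, so H_1 = Z.
  H_2: rank ker ∂_2 − rank ∂_3 = (5 − 5) − 0 = 0, and there is no ∂_3, so H_2 = 0.

H_0 = Z,  H_1 = Z,  H_2 = 0.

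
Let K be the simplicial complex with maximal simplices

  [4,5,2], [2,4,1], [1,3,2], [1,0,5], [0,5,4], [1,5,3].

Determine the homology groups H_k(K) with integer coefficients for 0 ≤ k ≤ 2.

H_0 ≅ Z,  H_1 ≅ Z,  H_2 = 0.

Take the total order 0 < 1 < 2 < 3 < 4 < 5 on the vertex set. Then K (dimension 2) consists of the simplices:

  0-simplices (6): [0], [1], [2], [3], [4], [5]
  1-simplices (12): [0,1], [0,4], [0,5], [1,2], [1,3], [1,4], [1,5], [2,3], [2,4], [2,5], [3,5], [4,5]
  2-simplices (6): [0,1,5], [0,4,5], [1,2,3], [1,2,4], [1,3,5], [2,4,5]

giving chain groups C_0 ≅ Z^6, C_1 ≅ Z^12, C_2 ≅ Z^6.

∂_1: C_1 → C_0 sends each edge [p,q] (with p < q) to q − p.
The resulting 6×12 matrix has rank 5, and its Smith normal form has invariant factors (1,1,1,1,1).

∂_2: C_2 → C_1 acts by ∂[p,q,r] = [q,r] − [p,r] + [p,q]. For instance
  ∂[0,4,5] = [4,5] − [0,5] + [0,4],
  ∂[1,2,3] = [2,3] − [1,3] + [1,2].
The resulting 12×6 matrix has rank 6, and its Smith normal form has invariant factors (1,1,1,1,1,1).

From H_k ≅ ker(∂_k) / im(∂_{k+1}) we obtain:

  H_0: rank C_0 − rank ∂_1 = 6 − 5 = 1, and the invariant factors of ∂_1 are all 1, so H_0 = Z.
  H_1: rank ker ∂_1 − rank ∂_2 = (12 − 5) − 6 = 1, and the invariant factors of ∂_2 are all 1, so H_1 = Z.
  H_2: rank ker ∂_2 − rank ∂_3 = (6 − 6) − 0 = 0, and there is no ∂_3, so H_2 = 0.

(K is a triangulation of the cylinder S^1 x I.)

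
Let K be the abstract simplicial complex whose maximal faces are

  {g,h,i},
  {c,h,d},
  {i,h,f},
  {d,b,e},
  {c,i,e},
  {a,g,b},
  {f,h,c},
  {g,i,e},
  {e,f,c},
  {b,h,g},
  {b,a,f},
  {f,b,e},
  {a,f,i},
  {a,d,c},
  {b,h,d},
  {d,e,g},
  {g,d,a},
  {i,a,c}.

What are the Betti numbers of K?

Fix the vertex order a < b < c < d < e < f < g < h < i and write every simplex with vertices in increasing order. Then dim K = 2 and the simplices of K are:

  0-simplices (9): a, b, c, d, e, f, g, h, i
  1-simplices (27): ab, ac, ad, af, ag, ai, bd, be, bf, bg, bh, cd, ce, cf, ch, ci, de, dg, dh, ef, eg, ei, fh, fi, gh, gi, hi
  2-simplices (18): abf, abg, acd, aci, adg, afi, bde, bdh, bef, bgh, cdh, cef, cei, cfh, deg, egi, fhi, ghi

so the chain groups are C_0 ≅ Z^9, C_1 ≅ Z^27, C_2 ≅ Z^18.

∂_1: C_1 → C_0 sends each edge [p,q] (with p < q) to q − p. For instance
  ∂ai = i − a.
The 9×27 boundary matrix has rank 8 and Smith normal form diag(1,1,1,1,1,1,1,1).

∂_2: C_2 → C_1 maps a triangle to the signed sum of its edges. For instance
  ∂deg = eg − dg + de,
  ∂bdh = dh − bh + bd.
As a 27×18 matrix over Z this has rank 18, with invariant factors (1,1,1,1,1,1,1,1,1,1,1,1,1,1,1,1,1,2).

Now H_k = ker ∂_k / im ∂_{k+1}, so:

  H_0: rank C_0 − rank ∂_1 = 9 − 8 = 1, and the invariant factors of ∂_1 are all 1, so H_0 ≅ Z.
  H_1: rank ker ∂_1 − rank ∂_2 = (27 − 8) − 18 = 1, and ∂_2 has invariant factor 2 > 1, so H_1 ≅ Z × Z/2.
  H_2: rank ker ∂_2 − rank ∂_3 = (18 − 18) − 0 = 0, and there is no ∂_3, so H_2 ≅ 0.

As a check, the Euler characteristic is 9 − 27 + 18 = 0, which agrees with 1 − 1 + 0 = 0.
(K is a triangulation of the Klein bottle.)

Hence the Betti numbers are b_0 = 1, b_1 = 1, b_2 = 0.

b_0 = 1, b_1 = 1, b_2 = 0.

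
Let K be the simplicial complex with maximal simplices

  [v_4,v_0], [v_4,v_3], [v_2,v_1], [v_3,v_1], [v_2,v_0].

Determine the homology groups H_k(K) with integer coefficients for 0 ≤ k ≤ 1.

Order the vertices as v_0 < v_1 < v_2 < v_3 < v_4. Listing each simplex with vertices in this order, K has dimension 1 with simplices:

  0-simplices (5): [v_0], [v_1], [v_2], [v_3], [v_4]
  1-simplices (5): [v_0,v_2], [v_0,v_4], [v_1,v_2], [v_1,v_3], [v_3,v_4]

so the chain groups are C_0 ≅ Z^5, C_1 ≅ Z^5.

∂_1: C_1 → C_0 maps an edge to its endpoints' difference, ∂[p,q] = q − p.
The resulting 5×5 matrix has rank 4, and its Smith normal form has invariant factors (1,1,1,1).

Reading off H_k = ker ∂_k / im ∂_{k+1}:

  H_0: rank C_0 − rank ∂_1 = 5 − 4 = 1, and the invariant factors of ∂_1 are all 1, so H_0 ≅ Z.
  H_1: rank ker ∂_1 − rank ∂_2 = (5 − 4) − 0 = 1, and there is no ∂_2, so H_1 ≅ Z.

As a check, the Euler characteristic is 5 − 5 = 0, which agrees with 1 − 1 = 0.

H_0 ≅ Z,  H_1 ≅ Z.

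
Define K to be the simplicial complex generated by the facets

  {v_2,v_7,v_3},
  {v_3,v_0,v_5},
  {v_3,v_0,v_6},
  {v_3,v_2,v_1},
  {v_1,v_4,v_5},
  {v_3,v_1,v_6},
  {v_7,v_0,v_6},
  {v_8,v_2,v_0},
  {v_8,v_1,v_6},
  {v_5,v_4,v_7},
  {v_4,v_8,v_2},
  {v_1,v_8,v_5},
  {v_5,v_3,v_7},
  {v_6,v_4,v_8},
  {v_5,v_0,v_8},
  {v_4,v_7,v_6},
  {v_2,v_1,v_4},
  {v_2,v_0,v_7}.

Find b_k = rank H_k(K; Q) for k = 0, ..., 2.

b_0 = 1, b_1 = 1, b_2 = 0.

Fix the vertex order v_0 < v_1 < v_2 < v_3 < v_4 < v_5 < v_6 < v_7 < v_8 and write every simplex with vertices in increasing order. Then dim K = 2 and the simplices of K are:

  0-simplices (9): [v_0], [v_1], [v_2], [v_3], [v_4], [v_5], [v_6], [v_7], [v_8]
  1-simplices (27): (27 of them)
  2-simplices (18): (18 of them)

Hence C_0 ≅ Z^9, C_1 ≅ Z^27, C_2 ≅ Z^18.

The boundary map ∂_1: C_1 → C_0 is given by ∂[p,q] = [q] − [p]. For instance
  ∂[v_2,v_3] = [v_3] − [v_2].
The 9×27 boundary matrix has rank 8 and Smith normal form diag(1,1,1,1,1,1,1,1).

∂_2: C_2 → C_1 sends each 2-simplex [p,q,r] to [q,r] − [p,r] + [p,q]. For instance
  ∂[v_0,v_2,v_8] = [v_2,v_8] − [v_0,v_8] + [v_0,v_2],
  ∂[v_4,v_5,v_7] = [v_5,v_7] − [v_4,v_7] + [v_4,v_5].
As a 27×18 matrix over Z this has rank 18, with invariant factors (1,1,1,1,1,1,1,1,1,1,1,1,1,1,1,1,1,2).

Now H_k = ker ∂_k / im ∂_{k+1}, so:

  H_0: rank C_0 − rank ∂_1 = 9 − 8 = 1, and the invariant factors of ∂_1 are all 1, so H_0 ≅ Z.
  H_1: rank ker ∂_1 − rank ∂_2 = (27 − 8) − 18 = 1, and ∂_2 has invariant factor 2 > 1, so H_1 ≅ Z × Z/2.
  H_2: rank ker ∂_2 − rank ∂_3 = (18 − 18) − 0 = 0, and there is no ∂_3, so H_2 ≅ 0.

Hence the Betti numbers are b_0 = 1, b_1 = 1, b_2 = 0.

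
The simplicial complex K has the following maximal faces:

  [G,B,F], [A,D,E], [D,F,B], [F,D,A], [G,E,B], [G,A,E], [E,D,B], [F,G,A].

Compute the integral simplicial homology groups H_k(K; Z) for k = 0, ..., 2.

H_0 = Z,  H_1 = 0,  H_2 = Z.

Order the vertices as A < B < D < E < F < G. Listing each simplex with vertices in this order, K has dimension 2 with simplices:

  0-simplices (6): A, B, D, E, F, G
  1-simplices (12): AD, AE, AF, AG, BD, BE, BF, BG, DE, DF, EG, FG
  2-simplices (8): ADE, ADF, AEG, AFG, BDE, BDF, BEG, BFG

giving chain groups C_0 ≅ Z^6, C_1 ≅ Z^12, C_2 ≅ Z^8.

∂_1: C_1 → C_0 sends each edge [p,q] (with p < q) to q − p. For instance
  ∂AE = E − A.
This gives a 6×12 integer matrix of rank 5; reducing to Smith normal form yields diagonal entries (1,1,1,1,1).

∂_2: C_2 → C_1 sends each 2-simplex [p,q,r] to [q,r] − [p,r] + [p,q]. For instance
  ∂ADF = DF − AF + AD,
  ∂BEG = EG − BG + BE.
This gives a 12×8 integer matrix of rank 7; reducing to Smith normal form yields diagonal entries (1,1,1,1,1,1,1).

Now H_k = ker ∂_k / im ∂_{k+1}, so:

  H_0: rank C_0 − rank ∂_1 = 6 − 5 = 1, and the invariant factors of ∂_1 are all 1, so H_0 = Z.
  H_1: rank ker ∂_1 − rank ∂_2 = (12 − 5) − 7 = 0, and the invariant factors of ∂_2 are all 1, so H_1 = 0.
  H_2: rank ker ∂_2 − rank ∂_3 = (8 − 7) − 0 = 1, and there is no ∂_3, so H_2 = Z.

(K is a triangulation of the 2-sphere S^2.)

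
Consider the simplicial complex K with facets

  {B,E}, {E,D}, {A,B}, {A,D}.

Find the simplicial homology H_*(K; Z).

H_0 = Z,  H_1 = Z.

We work with the vertex ordering A < B < D < E. The simplices of K, each written with vertices in increasing order, are:

  0-simplices (4): A, B, D, E
  1-simplices (4): AB, AD, BE, DE

so the chain groups are C_0 ≅ Z^4, C_1 ≅ Z^4.

∂_1: C_1 → C_0 maps an edge to its endpoints' difference, ∂[p,q] = q − p. For instance
  ∂DE = E − D.
This gives a 4×4 integer matrix of rank 3; reducing to Smith normal form yields diagonal entries (1,1,1).

From H_k ≅ ker(∂_k) / im(∂_{k+1}) we obtain:

  H_0: rank C_0 − rank ∂_1 = 4 − 3 = 1, and the invariant factors of ∂_1 are all 1, so H_0 ≅ Z.
  H_1: rank ker ∂_1 − rank ∂_2 = (4 − 3) − 0 = 1, and there is no ∂_2, so H_1 ≅ Z.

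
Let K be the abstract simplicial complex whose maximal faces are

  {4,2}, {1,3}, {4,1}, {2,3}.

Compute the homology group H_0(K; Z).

H_0 ≅ Z.

We work with the vertex ordering 1 < 2 < 3 < 4. The simplices of K, each written with vertices in increasing order, are:

  0-simplices (4): [1], [2], [3], [4]
  1-simplices (4): [1,3], [1,4], [2,3], [2,4]

so the chain groups are C_0 ≅ Z^4, C_1 ≅ Z^4.

Boundary ∂_1: C_1 → C_0 is given by ∂[p,q] = [q] − [p].
This gives a 4×4 integer matrix of rank 3; reducing to Smith normal form yields diagonal entries (1,1,1).

From H_k ≅ ker(∂_k) / im(∂_{k+1}) we obtain:

  H_0: rank C_0 − rank ∂_1 = 4 − 3 = 1, and the invariant factors of ∂_1 are all 1, so H_0 ≅ Z.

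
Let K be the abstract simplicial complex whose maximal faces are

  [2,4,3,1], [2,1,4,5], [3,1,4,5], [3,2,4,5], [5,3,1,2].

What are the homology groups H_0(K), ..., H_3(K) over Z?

H_0 ≅ Z,  H_1 = 0,  H_2 = 0,  H_3 ≅ Z.

Fix the vertex order 1 < 2 < 3 < 4 < 5 and write every simplex with vertices in increasing order. Then dim K = 3 and the simplices of K are:

  0-simplices (5): [1], [2], [3], [4], [5]
  1-simplices (10): [1,2], [1,3], [1,4], [1,5], [2,3], [2,4], [2,5], [3,4], [3,5], [4,5]
  2-simplices (10): [1,2,3], [1,2,4], [1,2,5], [1,3,4], [1,3,5], [1,4,5], [2,3,4], [2,3,5], [2,4,5], [3,4,5]
  3-simplices (5): [1,2,3,4], [1,2,3,5], [1,2,4,5], [1,3,4,5], [2,3,4,5]

giving chain groups C_0 ≅ Z^5, C_1 ≅ Z^10, C_2 ≅ Z^10, C_3 ≅ Z^5.

∂_1: C_1 → C_0 sends each edge [p,q] (with p < q) to q − p. For instance
  ∂[3,4] = [4] − [3].
The 5×10 boundary matrix has rank 4 and Smith normal form diag(1,1,1,1).

∂_2: C_2 → C_1 sends each 2-simplex [p,q,r] to [q,r] − [p,r] + [p,q]. For instance
  ∂[1,2,4] = [2,4] − [1,4] + [1,2],
  ∂[1,3,5] = [3,5] − [1,5] + [1,3].
The 10×10 boundary matrix has rank 6 and Smith normal form diag(1,1,1,1,1,1).

Boundary ∂_3: C_3 → C_2 sends each 3-simplex σ to the alternating sum Σ_i (−1)^i (σ with its i-th vertex removed). For instance
  ∂[1,2,3,4] = [2,3,4] − [1,3,4] + [1,2,4] − [1,2,3],
  ∂[2,3,4,5] = [3,4,5] − [2,4,5] + [2,3,5] − [2,3,4].
As a 10×5 matrix over Z this has rank 4, with invariant factors (1,1,1,1).

Computing H_k = (kernel of ∂_k) / (image of ∂_{k+1}):

  H_0: rank C_0 − rank ∂_1 = 5 − 4 = 1, and the invariant factors of ∂_1 are all 1, so H_0 = Z.
  H_1: rank ker ∂_1 − rank ∂_2 = (10 − 4) − 6 = 0, and the invariant factors of ∂_2 are all 1, so H_1 = 0.
  H_2: rank ker ∂_2 − rank ∂_3 = (10 − 6) − 4 = 0, and the invariant factors of ∂_3 are all 1, so H_2 = 0.
  H_3: rank ker ∂_3 − rank ∂_4 = (5 − 4) − 0 = 1, and there is no ∂_4, so H_3 = Z.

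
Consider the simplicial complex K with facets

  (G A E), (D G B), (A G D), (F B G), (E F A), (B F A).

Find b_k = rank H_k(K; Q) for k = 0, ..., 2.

b_0 = 1, b_1 = 1, b_2 = 0.

Fix the vertex order A < B < D < E < F < G and write every simplex with vertices in increasing order. Then dim K = 2 and the simplices of K are:

  0-simplices (6): A, B, D, E, F, G
  1-simplices (12): AB, AD, AE, AF, AG, BD, BF, BG, DG, EF, EG, FG
  2-simplices (6): ABF, ADG, AEF, AEG, BDG, BFG

giving chain groups C_0 ≅ Z^6, C_1 ≅ Z^12, C_2 ≅ Z^6.

The boundary map ∂_1: C_1 → C_0 is given by ∂[p,q] = [q] − [p].
The resulting 6×12 matrix has rank 5, and its Smith normal form has invariant factors (1,1,1,1,1).

Boundary ∂_2: C_2 → C_1 acts by ∂[p,q,r] = [q,r] − [p,r] + [p,q]. For instance
  ∂ABF = BF − AF + AB,
  ∂AEG = EG − AG + AE.
The 12×6 boundary matrix has rank 6 and Smith normal form diag(1,1,1,1,1,1).

Now H_k = ker ∂_k / im ∂_{k+1}, so:

  H_0: rank C_0 − rank ∂_1 = 6 − 5 = 1, and the invariant factors of ∂_1 are all 1, so H_0 = Z.
  H_1: rank ker ∂_1 − rank ∂_2 = (12 − 5) − 6 = 1, and the invariant factors of ∂_2 are all 1, so H_1 = Z.
  H_2: rank ker ∂_2 − rank ∂_3 = (6 − 6) − 0 = 0, and there is no ∂_3, so H_2 = 0.

As a check, the Euler characteristic is 6 − 12 + 6 = 0, which agrees with 1 − 1 + 0 = 0.

Hence the Betti numbers are b_0 = 1, b_1 = 1, b_2 = 0.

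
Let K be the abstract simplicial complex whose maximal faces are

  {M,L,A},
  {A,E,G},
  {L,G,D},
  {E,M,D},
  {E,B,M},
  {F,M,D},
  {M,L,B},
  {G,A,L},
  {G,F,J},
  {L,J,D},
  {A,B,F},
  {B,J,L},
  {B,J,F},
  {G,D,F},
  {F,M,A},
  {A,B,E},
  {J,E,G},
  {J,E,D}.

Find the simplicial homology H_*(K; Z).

Take the total order A < B < D < E < F < G < J < L < M on the vertex set. Then K (dimension 2) consists of the simplices:

  0-simplices (9): A, B, D, E, F, G, J, L, M
  1-simplices (27): AB, AE, AF, AG, AL, AM, BE, BF, BJ, BL, BM, DE, DF, DG, DJ, DL, DM, EG, EJ, EM, FG, FJ, FM, GJ, GL, JL, LM
  2-simplices (18): ABE, ABF, AEG, AFM, AGL, ALM, BEM, BFJ, BJL, BLM, DEJ, DEM, DFG, DFM, DGL, DJL, EGJ, FGJ

so the chain groups are C_0 ≅ Z^9, C_1 ≅ Z^27, C_2 ≅ Z^18.

∂_1: C_1 → C_0 maps an edge to its endpoints' difference, ∂[p,q] = q − p.
As a 9×27 matrix over Z this has rank 8, with invariant factors (1,1,1,1,1,1,1,1).

The boundary map ∂_2: C_2 → C_1 maps a triangle to the signed sum of its edges. For instance
  ∂DJL = JL − DL + DJ,
  ∂BFJ = FJ − BJ + BF.
This gives a 27×18 integer matrix of rank 18; reducing to Smith normal form yields diagonal entries (1,1,1,1,1,1,1,1,1,1,1,1,1,1,1,1,1,2).

Computing H_k = (kernel of ∂_k) / (image of ∂_{k+1}):

  H_0: rank C_0 − rank ∂_1 = 9 − 8 = 1, and the invariant factors of ∂_1 are all 1, so H_0 ≅ Z.
  H_1: rank ker ∂_1 − rank ∂_2 = (27 − 8) − 18 = 1, and ∂_2 has invariant factor 2 > 1, so H_1 ≅ Z ⊕ Z/2.
  H_2: rank ker ∂_2 − rank ∂_3 = (18 − 18) − 0 = 0, and there is no ∂_3, so H_2 ≅ 0.

H_0 ≅ Z,  H_1 ≅ Z ⊕ Z/2,  H_2 = 0.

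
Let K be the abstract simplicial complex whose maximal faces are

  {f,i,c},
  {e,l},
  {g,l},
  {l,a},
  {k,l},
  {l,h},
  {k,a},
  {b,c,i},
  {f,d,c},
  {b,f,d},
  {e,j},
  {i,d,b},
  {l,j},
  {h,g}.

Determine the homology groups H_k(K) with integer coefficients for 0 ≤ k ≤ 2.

H_0 = Z^2,  H_1 = Z^4,  H_2 = 0.

Order the vertices as a < b < c < d < e < f < g < h < i < j < k < l. Listing each simplex with vertices in this order, K has dimension 2 with simplices:

  0-simplices (12): a, b, c, d, e, f, g, h, i, j, k, l
  1-simplices (19): ak, al, bc, bd, bf, bi, cd, cf, ci, df, di, ej, el, fi, gh, gl, hl, jl, kl
  2-simplices (5): bci, bdf, bdi, cdf, cfi

so the chain groups are C_0 ≅ Z^12, C_1 ≅ Z^19, C_2 ≅ Z^5.

∂_1: C_1 → C_0 maps an edge to its endpoints' difference, ∂[p,q] = q − p. For instance
  ∂bc = c − b.
The resulting 12×19 matrix has rank 10, and its Smith normal form has invariant factors (1,1,1,1,1,1,1,1,1,1).

The boundary map ∂_2: C_2 → C_1 maps a triangle to the signed sum of its edges. For instance
  ∂cfi = fi − ci + cf,
  ∂bci = ci − bi + bc.
The resulting 19×5 matrix has rank 5, and its Smith normal form has invariant factors (1,1,1,1,1).

Reading off H_k = ker ∂_k / im ∂_{k+1}:

  H_0: rank C_0 − rank ∂_1 = 12 − 10 = 2, and the invariant factors of ∂_1 are all 1, so H_0 = Z^2.
  H_1: rank ker ∂_1 − rank ∂_2 = (19 − 10) − 5 = 4, and the invariant factors of ∂_2 are all 1, so H_1 = Z^4.
  H_2: rank ker ∂_2 − rank ∂_3 = (5 − 5) − 0 = 0, and there is no ∂_3, so H_2 = 0.

As a check, the Euler characteristic is 12 − 19 + 5 = -2, which agrees with 2 − 4 + 0 = -2.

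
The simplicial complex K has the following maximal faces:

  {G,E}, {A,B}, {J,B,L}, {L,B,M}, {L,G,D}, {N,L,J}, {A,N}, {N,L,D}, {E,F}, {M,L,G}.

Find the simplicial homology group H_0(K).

H_0 = Z.

Fix the vertex order A < B < D < E < F < G < J < L < M < N and write every simplex with vertices in increasing order. Then dim K = 2 and the simplices of K are:

  0-simplices (10): A, B, D, E, F, G, J, L, M, N
  1-simplices (16): AB, AN, BJ, BL, BM, DG, DL, DN, EF, EG, GL, GM, JL, JN, LM, LN
  2-simplices (6): BJL, BLM, DGL, DLN, GLM, JLN

so the chain groups are C_0 ≅ Z^10, C_1 ≅ Z^16, C_2 ≅ Z^6.

The boundary map ∂_1: C_1 → C_0 maps an edge to its endpoints' difference, ∂[p,q] = q − p. For instance
  ∂DG = G − D.
The resulting 10×16 matrix has rank 9, and its Smith normal form has invariant factors (1,1,1,1,1,1,1,1,1).

∂_2: C_2 → C_1 maps a triangle to the signed sum of its edges. For instance
  ∂BJL = JL − BL + BJ,
  ∂JLN = LN − JN + JL.
The 16×6 boundary matrix has rank 6 and Smith normal form diag(1,1,1,1,1,1).

Computing H_k = (kernel of ∂_k) / (image of ∂_{k+1}):

  H_0: rank C_0 − rank ∂_1 = 10 − 9 = 1, and the invariant factors of ∂_1 are all 1, so H_0 = Z.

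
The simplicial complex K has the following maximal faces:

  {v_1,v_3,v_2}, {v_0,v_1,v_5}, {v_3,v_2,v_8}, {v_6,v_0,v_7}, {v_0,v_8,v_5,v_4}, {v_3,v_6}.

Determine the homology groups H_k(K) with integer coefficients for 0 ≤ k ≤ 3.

Fix the vertex order v_0 < v_1 < v_2 < v_3 < v_4 < v_5 < v_6 < v_7 < v_8 and write every simplex with vertices in increasing order. Then dim K = 3 and the simplices of K are:

  0-simplices (9): [v_0], [v_1], [v_2], [v_3], [v_4], [v_5], [v_6], [v_7], [v_8]
  1-simplices (17): (17 of them)
  2-simplices (8): [v_0,v_1,v_5], [v_0,v_4,v_5], [v_0,v_4,v_8], [v_0,v_5,v_8], [v_0,v_6,v_7], [v_1,v_2,v_3], [v_2,v_3,v_8], [v_4,v_5,v_8]
  3-simplices (1): [v_0,v_4,v_5,v_8]

Hence C_0 ≅ Z^9, C_1 ≅ Z^17, C_2 ≅ Z^8, C_3 ≅ Z^1.

Boundary ∂_1: C_1 → C_0 sends each edge [p,q] (with p < q) to q − p. For instance
  ∂[v_0,v_5] = [v_5] − [v_0].
As a 9×17 matrix over Z this has rank 8, with invariant factors (1,1,1,1,1,1,1,1).

Boundary ∂_2: C_2 → C_1 acts by ∂[p,q,r] = [q,r] − [p,r] + [p,q]. For instance
  ∂[v_0,v_6,v_7] = [v_6,v_7] − [v_0,v_7] + [v_0,v_6],
  ∂[v_1,v_2,v_3] = [v_2,v_3] − [v_1,v_3] + [v_1,v_2].
The 17×8 boundary matrix has rank 7 and Smith normal form diag(1,1,1,1,1,1,1).

∂_3: C_3 → C_2 sends each 3-simplex σ to the alternating sum Σ_i (−1)^i (σ with its i-th vertex removed). For instance
  ∂[v_0,v_4,v_5,v_8] = [v_4,v_5,v_8] − [v_0,v_5,v_8] + [v_0,v_4,v_8] − [v_0,v_4,v_5].
The 8×1 boundary matrix has rank 1 and Smith normal form diag(1).

Computing H_k = (kernel of ∂_k) / (image of ∂_{k+1}):

  H_0: rank C_0 − rank ∂_1 = 9 − 8 = 1, and the invariant factors of ∂_1 are all 1, so H_0 = Z.
  H_1: rank ker ∂_1 − rank ∂_2 = (17 − 8) − 7 = 2, and the invariant factors of ∂_2 are all 1, so H_1 = Z^2.
  H_2: rank ker ∂_2 − rank ∂_3 = (8 − 7) − 1 = 0, and the invariant factors of ∂_3 are all 1, so H_2 = 0.
  H_3: rank ker ∂_3 − rank ∂_4 = (1 − 1) − 0 = 0, and there is no ∂_4, so H_3 = 0.

As a check, the Euler characteristic is 9 − 17 + 8 − 1 = -1, which agrees with 1 − 2 + 0 − 0 = -1.

H_0 = Z,  H_1 = Z^2,  H_2 = 0,  H_3 = 0.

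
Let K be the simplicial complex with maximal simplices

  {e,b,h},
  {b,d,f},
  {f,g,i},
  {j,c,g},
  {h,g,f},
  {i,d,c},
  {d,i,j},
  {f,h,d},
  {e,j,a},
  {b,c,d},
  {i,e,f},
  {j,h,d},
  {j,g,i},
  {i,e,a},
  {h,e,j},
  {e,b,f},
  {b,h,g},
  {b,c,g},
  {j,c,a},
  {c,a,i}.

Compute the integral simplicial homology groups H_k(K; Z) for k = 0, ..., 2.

Order the vertices as a < b < c < d < e < f < g < h < i < j. Listing each simplex with vertices in this order, K has dimension 2 with simplices:

  0-simplices (10): a, b, c, d, e, f, g, h, i, j
  1-simplices (30): ac, ae, ai, aj, bc, bd, be, bf, bg, bh, cd, cg, ci, cj, df, dh, di, dj, ef, eh, ei, ej, fg, fh, fi, gh, gi, gj, hj, ij
  2-simplices (20): aci, acj, aei, aej, bcd, bcg, bdf, bef, beh, bgh, cdi, cgj, dfh, dhj, dij, efi, ehj, fgh, fgi, gij

so the chain groups are C_0 ≅ Z^10, C_1 ≅ Z^30, C_2 ≅ Z^20.

Boundary ∂_1: C_1 → C_0 maps an edge to its endpoints' difference, ∂[p,q] = q − p. For instance
  ∂fh = h − f.
As a 10×30 matrix over Z this has rank 9, with invariant factors (1,1,1,1,1,1,1,1,1).

Boundary ∂_2: C_2 → C_1 sends each 2-simplex [p,q,r] to [q,r] − [p,r] + [p,q]. For instance
  ∂cdi = di − ci + cd,
  ∂efi = fi − ei + ef.
The 30×20 boundary matrix has rank 20 and Smith normal form diag(1,1,1,1,1,1,1,1,1,1,1,1,1,1,1,1,1,1,1,2).

Now H_k = ker ∂_k / im ∂_{k+1}, so:

  H_0: rank C_0 − rank ∂_1 = 10 − 9 = 1, and the invariant factors of ∂_1 are all 1, so H_0 ≅ Z.
  H_1: rank ker ∂_1 − rank ∂_2 = (30 − 9) − 20 = 1, and ∂_2 has invariant factor 2 > 1, so H_1 ≅ Z ⊕ Z/2Z.
  H_2: rank ker ∂_2 − rank ∂_3 = (20 − 20) − 0 = 0, and there is no ∂_3, so H_2 ≅ 0.

As a check, the Euler characteristic is 10 − 30 + 20 = 0, which agrees with 1 − 1 + 0 = 0.

H_0 = Z,  H_1 = Z ⊕ Z/2Z,  H_2 = 0.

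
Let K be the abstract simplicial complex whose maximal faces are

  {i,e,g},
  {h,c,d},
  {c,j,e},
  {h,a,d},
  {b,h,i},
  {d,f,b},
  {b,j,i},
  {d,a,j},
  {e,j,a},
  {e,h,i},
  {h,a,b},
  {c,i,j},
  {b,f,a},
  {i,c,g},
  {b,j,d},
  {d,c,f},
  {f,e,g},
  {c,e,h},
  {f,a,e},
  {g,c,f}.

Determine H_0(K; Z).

We work with the vertex ordering a < b < c < d < e < f < g < h < i < j. The simplices of K, each written with vertices in increasing order, are:

  0-simplices (10): a, b, c, d, e, f, g, h, i, j
  1-simplices (30): ab, ad, ae, af, ah, aj, bd, bf, bh, bi, bj, cd, ce, cf, cg, ch, ci, cj, df, dh, dj, ef, eg, eh, ei, ej, fg, gi, hi, ij
  2-simplices (20): abf, abh, adh, adj, aef, aej, bdf, bdj, bhi, bij, cdf, cdh, ceh, cej, cfg, cgi, cij, efg, egi, ehi

Hence C_0 ≅ Z^10, C_1 ≅ Z^30, C_2 ≅ Z^20.

The boundary map ∂_1: C_1 → C_0 is given by ∂[p,q] = [q] − [p].
This gives a 10×30 integer matrix of rank 9; reducing to Smith normal form yields diagonal entries (1,1,1,1,1,1,1,1,1).

Boundary ∂_2: C_2 → C_1 sends each 2-simplex [p,q,r] to [q,r] − [p,r] + [p,q]. For instance
  ∂bhi = hi − bi + bh,
  ∂ehi = hi − ei + eh.
The 30×20 boundary matrix has rank 20 and Smith normal form diag(1,1,1,1,1,1,1,1,1,1,1,1,1,1,1,1,1,1,1,2).

Now H_k = ker ∂_k / im ∂_{k+1}, so:

  H_0: rank C_0 − rank ∂_1 = 10 − 9 = 1, and the invariant factors of ∂_1 are all 1, so H_0 ≅ Z.

(K is a triangulation of the Klein bottle.)

H_0 ≅ Z.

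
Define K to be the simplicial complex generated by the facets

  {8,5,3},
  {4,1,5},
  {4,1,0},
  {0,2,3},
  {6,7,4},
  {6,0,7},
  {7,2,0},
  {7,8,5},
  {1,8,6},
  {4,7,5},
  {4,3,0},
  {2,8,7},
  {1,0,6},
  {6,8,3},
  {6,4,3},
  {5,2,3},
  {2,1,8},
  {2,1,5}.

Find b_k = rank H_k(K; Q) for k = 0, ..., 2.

Take the total order 0 < 1 < 2 < 3 < 4 < 5 < 6 < 7 < 8 on the vertex set. Then K (dimension 2) consists of the simplices:

  0-simplices (9): [0], [1], [2], [3], [4], [5], [6], [7], [8]
  1-simplices (27): (27 of them)
  2-simplices (18): [0,1,4], [0,1,6], [0,2,3], [0,2,7], [0,3,4], [0,6,7], [1,2,5], [1,2,8], [1,4,5], [1,6,8], [2,3,5], [2,7,8], [3,4,6], [3,5,8], [3,6,8], [4,5,7], [4,6,7], [5,7,8]

so the chain groups are C_0 ≅ Z^9, C_1 ≅ Z^27, C_2 ≅ Z^18.

Boundary ∂_1: C_1 → C_0 maps an edge to its endpoints' difference, ∂[p,q] = q − p.
This gives a 9×27 integer matrix of rank 8; reducing to Smith normal form yields diagonal entries (1,1,1,1,1,1,1,1).

∂_2: C_2 → C_1 maps a triangle to the signed sum of its edges. For instance
  ∂[0,2,3] = [2,3] − [0,3] + [0,2],
  ∂[0,1,4] = [1,4] − [0,4] + [0,1].
As a 27×18 matrix over Z this has rank 18, with invariant factors (1,1,1,1,1,1,1,1,1,1,1,1,1,1,1,1,1,2).

Now H_k = ker ∂_k / im ∂_{k+1}, so:

  H_0: rank C_0 − rank ∂_1 = 9 − 8 = 1, and the invariant factors of ∂_1 are all 1, so H_0 = Z.
  H_1: rank ker ∂_1 − rank ∂_2 = (27 − 8) − 18 = 1, and ∂_2 has invariant factor 2 > 1, so H_1 = Z ⊕ Z/2.
  H_2: rank ker ∂_2 − rank ∂_3 = (18 − 18) − 0 = 0, and there is no ∂_3, so H_2 = 0.

Hence the Betti numbers are b_0 = 1, b_1 = 1, b_2 = 0.

b_0 = 1, b_1 = 1, b_2 = 0.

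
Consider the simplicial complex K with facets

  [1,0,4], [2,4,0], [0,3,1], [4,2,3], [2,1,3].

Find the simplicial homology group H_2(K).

Order the vertices as 0 < 1 < 2 < 3 < 4. Listing each simplex with vertices in this order, K has dimension 2 with simplices:

  0-simplices (5): [0], [1], [2], [3], [4]
  1-simplices (10): [0,1], [0,2], [0,3], [0,4], [1,2], [1,3], [1,4], [2,3], [2,4], [3,4]
  2-simplices (5): [0,1,3], [0,1,4], [0,2,4], [1,2,3], [2,3,4]

giving chain groups C_0 ≅ Z^5, C_1 ≅ Z^10, C_2 ≅ Z^5.

The boundary map ∂_1: C_1 → C_0 maps an edge to its endpoints' difference, ∂[p,q] = q − p. For instance
  ∂[3,4] = [4] − [3].
This gives a 5×10 integer matrix of rank 4; reducing to Smith normal form yields diagonal entries (1,1,1,1).

The boundary map ∂_2: C_2 → C_1 sends each 2-simplex [p,q,r] to [q,r] − [p,r] + [p,q]. For instance
  ∂[0,1,4] = [1,4] − [0,4] + [0,1],
  ∂[0,2,4] = [2,4] − [0,4] + [0,2].
The 10×5 boundary matrix has rank 5 and Smith normal form diag(1,1,1,1,1).

Now H_k = ker ∂_k / im ∂_{k+1}, so:

  H_2: rank ker ∂_2 − rank ∂_3 = (5 − 5) − 0 = 0, and there is no ∂_3, so H_2 ≅ 0.

H_2 ≅ 0.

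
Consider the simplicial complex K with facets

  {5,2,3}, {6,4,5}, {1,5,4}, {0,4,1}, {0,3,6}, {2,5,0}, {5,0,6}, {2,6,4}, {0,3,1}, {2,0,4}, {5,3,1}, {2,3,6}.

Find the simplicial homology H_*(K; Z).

We work with the vertex ordering 0 < 1 < 2 < 3 < 4 < 5 < 6. The simplices of K, each written with vertices in increasing order, are:

  0-simplices (7): [0], [1], [2], [3], [4], [5], [6]
  1-simplices (18): [0,1], [0,2], [0,3], [0,4], [0,5], [0,6], [1,3], [1,4], [1,5], [2,3], [2,4], [2,5], [2,6], [3,5], [3,6], [4,5], [4,6], [5,6]
  2-simplices (12): [0,1,3], [0,1,4], [0,2,4], [0,2,5], [0,3,6], [0,5,6], [1,3,5], [1,4,5], [2,3,5], [2,3,6], [2,4,6], [4,5,6]

so the chain groups are C_0 ≅ Z^7, C_1 ≅ Z^18, C_2 ≅ Z^12.

Boundary ∂_1: C_1 → C_0 maps an edge to its endpoints' difference, ∂[p,q] = q − p. For instance
  ∂[0,2] = [2] − [0].
This gives a 7×18 integer matrix of rank 6; reducing to Smith normal form yields diagonal entries (1,1,1,1,1,1).

∂_2: C_2 → C_1 maps a triangle to the signed sum of its edges. For instance
  ∂[2,3,6] = [3,6] − [2,6] + [2,3],
  ∂[1,3,5] = [3,5] − [1,5] + [1,3].
As a 18×12 matrix over Z this has rank 12, with invariant factors (1,1,1,1,1,1,1,1,1,1,1,2).

From H_k ≅ ker(∂_k) / im(∂_{k+1}) we obtain:

  H_0: rank C_0 − rank ∂_1 = 7 − 6 = 1, and the invariant factors of ∂_1 are all 1, so H_0 = Z.
  H_1: rank ker ∂_1 − rank ∂_2 = (18 − 6) − 12 = 0, and ∂_2 has invariant factor 2 > 1, so H_1 = Z/2.
  H_2: rank ker ∂_2 − rank ∂_3 = (12 − 12) − 0 = 0, and there is no ∂_3, so H_2 = 0.

As a check, the Euler characteristic is 7 − 18 + 12 = 1, which agrees with 1 − 0 + 0 = 1.
(K is a triangulation of the real projective plane RP^2.)

H_0 ≅ Z,  H_1 ≅ Z/2,  H_2 = 0.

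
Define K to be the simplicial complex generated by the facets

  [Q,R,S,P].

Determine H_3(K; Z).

We work with the vertex ordering P < Q < R < S. The simplices of K, each written with vertices in increasing order, are:

  0-simplices (4): P, Q, R, S
  1-simplices (6): PQ, PR, PS, QR, QS, RS
  2-simplices (4): PQR, PQS, PRS, QRS
  3-simplices (1): PQRS

giving chain groups C_0 ≅ Z^4, C_1 ≅ Z^6, C_2 ≅ Z^4, C_3 ≅ Z^1.

∂_1: C_1 → C_0 is given by ∂[p,q] = [q] − [p]. For instance
  ∂PR = R − P.
The 4×6 boundary matrix has rank 3 and Smith normal form diag(1,1,1).

Boundary ∂_2: C_2 → C_1 acts by ∂[p,q,r] = [q,r] − [p,r] + [p,q]. For instance
  ∂PQS = QS − PS + PQ,
  ∂PQR = QR − PR + PQ.
The 6×4 boundary matrix has rank 3 and Smith normal form diag(1,1,1).

Boundary ∂_3: C_3 → C_2 sends each 3-simplex σ to the alternating sum Σ_i (−1)^i (σ with its i-th vertex removed). For instance
  ∂PQRS = QRS − PRS + PQS − PQR.
As a 4×1 matrix over Z this has rank 1, with invariant factors (1).

Reading off H_k = ker ∂_k / im ∂_{k+1}:

  H_3: rank ker ∂_3 − rank ∂_4 = (1 − 1) − 0 = 0, and there is no ∂_4, so H_3 ≅ 0.

H_3 ≅ 0.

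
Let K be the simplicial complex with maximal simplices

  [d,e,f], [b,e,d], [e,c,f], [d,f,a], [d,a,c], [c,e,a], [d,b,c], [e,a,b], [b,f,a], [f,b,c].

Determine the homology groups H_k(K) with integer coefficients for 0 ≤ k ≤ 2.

Take the total order a < b < c < d < e < f on the vertex set. Then K (dimension 2) consists of the simplices:

  0-simplices (6): a, b, c, d, e, f
  1-simplices (15): ab, ac, ad, ae, af, bc, bd, be, bf, cd, ce, cf, de, df, ef
  2-simplices (10): abe, abf, acd, ace, adf, bcd, bcf, bde, cef, def

Hence C_0 ≅ Z^6, C_1 ≅ Z^15, C_2 ≅ Z^10.

Boundary ∂_1: C_1 → C_0 sends each edge [p,q] (with p < q) to q − p. For instance
  ∂de = e − d.
The 6×15 boundary matrix has rank 5 and Smith normal form diag(1,1,1,1,1).

The boundary map ∂_2: C_2 → C_1 maps a triangle to the signed sum of its edges. For instance
  ∂ace = ce − ae + ac,
  ∂cef = ef − cf + ce.
As a 15×10 matrix over Z this has rank 10, with invariant factors (1,1,1,1,1,1,1,1,1,2).

Reading off H_k = ker ∂_k / im ∂_{k+1}:

  H_0: rank C_0 − rank ∂_1 = 6 − 5 = 1, and the invariant factors of ∂_1 are all 1, so H_0 ≅ Z.
  H_1: rank ker ∂_1 − rank ∂_2 = (15 − 5) − 10 = 0, and ∂_2 has invariant factor 2 > 1, so H_1 ≅ Z/2.
  H_2: rank ker ∂_2 − rank ∂_3 = (10 − 10) − 0 = 0, and there is no ∂_3, so H_2 ≅ 0.

As a check, the Euler characteristic is 6 − 15 + 10 = 1, which agrees with 1 − 0 + 0 = 1.

H_0 = Z,  H_1 = Z/2,  H_2 = 0.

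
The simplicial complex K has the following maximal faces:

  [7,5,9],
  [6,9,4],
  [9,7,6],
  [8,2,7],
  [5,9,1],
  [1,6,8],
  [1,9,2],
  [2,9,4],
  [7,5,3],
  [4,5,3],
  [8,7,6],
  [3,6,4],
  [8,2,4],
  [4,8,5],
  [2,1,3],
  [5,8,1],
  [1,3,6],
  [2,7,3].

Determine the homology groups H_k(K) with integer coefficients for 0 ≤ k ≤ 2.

H_0 ≅ Z,  H_1 ≅ Z^2,  H_2 ≅ Z.

We work with the vertex ordering 1 < 2 < 3 < 4 < 5 < 6 < 7 < 8 < 9. The simplices of K, each written with vertices in increasing order, are:

  0-simplices (9): [1], [2], [3], [4], [5], [6], [7], [8], [9]
  1-simplices (27): (27 of them)
  2-simplices (18): [1,2,3], [1,2,9], [1,3,6], [1,5,8], [1,5,9], [1,6,8], [2,3,7], [2,4,8], [2,4,9], [2,7,8], [3,4,5], [3,4,6], [3,5,7], [4,5,8], [4,6,9], [5,7,9], [6,7,8], [6,7,9]

giving chain groups C_0 ≅ Z^9, C_1 ≅ Z^27, C_2 ≅ Z^18.

The boundary map ∂_1: C_1 → C_0 maps an edge to its endpoints' difference, ∂[p,q] = q − p. For instance
  ∂[7,9] = [9] − [7].
The 9×27 boundary matrix has rank 8 and Smith normal form diag(1,1,1,1,1,1,1,1).

Boundary ∂_2: C_2 → C_1 maps a triangle to the signed sum of its edges. For instance
  ∂[2,3,7] = [3,7] − [2,7] + [2,3],
  ∂[2,4,8] = [4,8] − [2,8] + [2,4].
This gives a 27×18 integer matrix of rank 17; reducing to Smith normal form yields diagonal entries (1,1,1,1,1,1,1,1,1,1,1,1,1,1,1,1,1).

From H_k ≅ ker(∂_k) / im(∂_{k+1}) we obtain:

  H_0: rank C_0 − rank ∂_1 = 9 − 8 = 1, and the invariant factors of ∂_1 are all 1, so H_0 ≅ Z.
  H_1: rank ker ∂_1 − rank ∂_2 = (27 − 8) − 17 = 2, and the invariant factors of ∂_2 are all 1, so H_1 ≅ Z^2.
  H_2: rank ker ∂_2 − rank ∂_3 = (18 − 17) − 0 = 1, and there is no ∂_3, so H_2 ≅ Z.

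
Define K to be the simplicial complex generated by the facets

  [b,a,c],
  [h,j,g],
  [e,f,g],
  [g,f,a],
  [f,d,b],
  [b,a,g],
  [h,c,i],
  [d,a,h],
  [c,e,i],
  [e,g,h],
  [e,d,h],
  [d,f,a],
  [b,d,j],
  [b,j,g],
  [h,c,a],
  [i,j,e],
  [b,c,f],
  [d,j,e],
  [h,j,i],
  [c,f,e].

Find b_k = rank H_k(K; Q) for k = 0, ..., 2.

Take the total order a < b < c < d < e < f < g < h < i < j on the vertex set. Then K (dimension 2) consists of the simplices:

  0-simplices (10): a, b, c, d, e, f, g, h, i, j
  1-simplices (30): ab, ac, ad, af, ag, ah, bc, bd, bf, bg, bj, ce, cf, ch, ci, de, df, dh, dj, ef, eg, eh, ei, ej, fg, gh, gj, hi, hj, ij
  2-simplices (20): abc, abg, ach, adf, adh, afg, bcf, bdf, bdj, bgj, cef, cei, chi, deh, dej, efg, egh, eij, ghj, hij

Hence C_0 ≅ Z^10, C_1 ≅ Z^30, C_2 ≅ Z^20.

∂_1: C_1 → C_0 maps an edge to its endpoints' difference, ∂[p,q] = q − p.
As a 10×30 matrix over Z this has rank 9, with invariant factors (1,1,1,1,1,1,1,1,1).

∂_2: C_2 → C_1 sends each 2-simplex [p,q,r] to [q,r] − [p,r] + [p,q]. For instance
  ∂hij = ij − hj + hi,
  ∂dej = ej − dj + de.
As a 30×20 matrix over Z this has rank 20, with invariant factors (1,1,1,1,1,1,1,1,1,1,1,1,1,1,1,1,1,1,1,2).

From H_k ≅ ker(∂_k) / im(∂_{k+1}) we obtain:

  H_0: rank C_0 − rank ∂_1 = 10 − 9 = 1, and the invariant factors of ∂_1 are all 1, so H_0 = Z.
  H_1: rank ker ∂_1 − rank ∂_2 = (30 − 9) − 20 = 1, and ∂_2 has invariant factor 2 > 1, so H_1 = Z ⊕ Z_2.
  H_2: rank ker ∂_2 − rank ∂_3 = (20 − 20) − 0 = 0, and there is no ∂_3, so H_2 = 0.

Hence the Betti numbers are b_0 = 1, b_1 = 1, b_2 = 0.

b_0 = 1, b_1 = 1, b_2 = 0.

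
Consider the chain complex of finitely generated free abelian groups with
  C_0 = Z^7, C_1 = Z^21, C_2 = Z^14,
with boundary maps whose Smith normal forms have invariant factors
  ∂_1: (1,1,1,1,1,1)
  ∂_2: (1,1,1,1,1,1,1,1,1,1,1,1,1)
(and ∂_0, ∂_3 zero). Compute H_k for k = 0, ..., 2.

H_0: b_0 = 7 − 0 − 6 = 1; torsion from ∂_1 factors > 1: none. So H_0 ≅ Z.
H_1: b_1 = 21 − 6 − 13 = 2; torsion from ∂_2 factors > 1: none. So H_1 ≅ Z^2.
H_2: b_2 = 14 − 13 − 0 = 1; torsion from ∂_3 factors > 1: none. So H_2 ≅ Z.

H_0 ≅ Z,  H_1 ≅ Z^2,  H_2 ≅ Z.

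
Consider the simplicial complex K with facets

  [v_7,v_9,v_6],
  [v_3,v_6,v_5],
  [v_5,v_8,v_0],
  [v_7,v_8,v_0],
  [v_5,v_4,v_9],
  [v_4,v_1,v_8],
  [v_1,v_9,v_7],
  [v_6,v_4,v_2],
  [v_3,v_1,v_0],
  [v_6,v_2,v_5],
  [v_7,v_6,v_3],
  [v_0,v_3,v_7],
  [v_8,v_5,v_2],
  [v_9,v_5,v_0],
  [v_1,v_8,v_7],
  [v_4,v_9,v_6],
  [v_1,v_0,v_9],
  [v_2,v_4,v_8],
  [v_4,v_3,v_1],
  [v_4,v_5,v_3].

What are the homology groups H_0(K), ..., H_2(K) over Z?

K has 10 vertices, 30 edges, 20 triangles.
rank ∂_0 = 0, rank ∂_1 = 9 ⇒ b_0 = 10 − 0 − 9 = 1; all invariant factors of ∂_1 are 1 so no torsion. So H_0 = Z.
rank ∂_1 = 9, rank ∂_2 = 20 ⇒ b_1 = 30 − 9 − 20 = 1; ∂_2 has invariant factor(s) [2] giving torsion. So H_1 = Z ⊕ Z/2.
rank ∂_2 = 20, rank ∂_3 = 0 ⇒ b_2 = 20 − 20 − 0 = 0. So H_2 = 0.

H_0 ≅ Z,  H_1 ≅ Z ⊕ Z/2,  H_2 = 0.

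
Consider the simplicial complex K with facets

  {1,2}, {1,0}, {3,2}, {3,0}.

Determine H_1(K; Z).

Take the total order 0 < 1 < 2 < 3 on the vertex set. Then K (dimension 1) consists of the simplices:

  0-simplices (4): [0], [1], [2], [3]
  1-simplices (4): [0,1], [0,3], [1,2], [2,3]

so the chain groups are C_0 ≅ Z^4, C_1 ≅ Z^4.

∂_1: C_1 → C_0 sends each edge [p,q] (with p < q) to q − p. For instance
  ∂[0,3] = [3] − [0].
The 4×4 boundary matrix has rank 3 and Smith normal form diag(1,1,1).

Reading off H_k = ker ∂_k / im ∂_{k+1}:

  H_1: rank ker ∂_1 − rank ∂_2 = (4 − 3) − 0 = 1, and there is no ∂_2, so H_1 ≅ Z.

H_1 = Z.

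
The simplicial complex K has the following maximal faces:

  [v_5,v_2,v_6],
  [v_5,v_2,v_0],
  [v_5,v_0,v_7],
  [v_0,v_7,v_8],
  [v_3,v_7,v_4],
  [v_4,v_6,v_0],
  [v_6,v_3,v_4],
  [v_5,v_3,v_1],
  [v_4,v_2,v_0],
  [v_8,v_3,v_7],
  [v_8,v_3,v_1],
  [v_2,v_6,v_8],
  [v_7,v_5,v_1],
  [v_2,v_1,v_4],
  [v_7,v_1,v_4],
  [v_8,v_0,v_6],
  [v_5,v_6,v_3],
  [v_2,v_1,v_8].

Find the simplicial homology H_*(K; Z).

Order the vertices as v_0 < v_1 < v_2 < v_3 < v_4 < v_5 < v_6 < v_7 < v_8. Listing each simplex with vertices in this order, K has dimension 2 with simplices:

  0-simplices (9): [v_0], [v_1], [v_2], [v_3], [v_4], [v_5], [v_6], [v_7], [v_8]
  1-simplices (27): (27 of them)
  2-simplices (18): (18 of them)

Hence C_0 ≅ Z^9, C_1 ≅ Z^27, C_2 ≅ Z^18.

The boundary map ∂_1: C_1 → C_0 sends each edge [p,q] (with p < q) to q − p. For instance
  ∂[v_0,v_2] = [v_2] − [v_0].
The resulting 9×27 matrix has rank 8, and its Smith normal form has invariant factors (1,1,1,1,1,1,1,1).

∂_2: C_2 → C_1 sends each 2-simplex [p,q,r] to [q,r] − [p,r] + [p,q]. For instance
  ∂[v_1,v_2,v_8] = [v_2,v_8] − [v_1,v_8] + [v_1,v_2],
  ∂[v_0,v_6,v_8] = [v_6,v_8] − [v_0,v_8] + [v_0,v_6].
As a 27×18 matrix over Z this has rank 18, with invariant factors (1,1,1,1,1,1,1,1,1,1,1,1,1,1,1,1,1,2).

From H_k ≅ ker(∂_k) / im(∂_{k+1}) we obtain:

  H_0: rank C_0 − rank ∂_1 = 9 − 8 = 1, and the invariant factors of ∂_1 are all 1, so H_0 = Z.
  H_1: rank ker ∂_1 − rank ∂_2 = (27 − 8) − 18 = 1, and ∂_2 has invariant factor 2 > 1, so H_1 = Z ⊕ Z/2.
  H_2: rank ker ∂_2 − rank ∂_3 = (18 − 18) − 0 = 0, and there is no ∂_3, so H_2 = 0.

As a check, the Euler characteristic is 9 − 27 + 18 = 0, which agrees with 1 − 1 + 0 = 0.

H_0 ≅ Z,  H_1 ≅ Z ⊕ Z/2,  H_2 = 0.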